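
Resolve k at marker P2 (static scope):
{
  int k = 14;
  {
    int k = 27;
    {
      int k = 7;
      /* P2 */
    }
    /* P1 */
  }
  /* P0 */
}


k declared in the same block as P2
k = 7


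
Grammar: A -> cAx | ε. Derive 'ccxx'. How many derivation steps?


Derivation: A => cAx => ccAxx => ccxx
Steps: 3


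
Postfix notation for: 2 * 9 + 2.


Left to right (same or higher precedence on left)
Postfix: 2 9 * 2 +


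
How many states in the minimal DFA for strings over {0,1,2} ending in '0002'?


Track the longest suffix of input matching a prefix of '0002': 5 classes (prefixes of length 0..4)
Minimal DFA: 5 states


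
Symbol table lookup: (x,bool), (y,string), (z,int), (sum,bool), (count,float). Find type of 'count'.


Lookup 'count' → type float


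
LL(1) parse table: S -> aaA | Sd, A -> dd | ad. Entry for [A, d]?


For [A, d]: 'd' ∈ FIRST(dd)
Entry: A -> dd


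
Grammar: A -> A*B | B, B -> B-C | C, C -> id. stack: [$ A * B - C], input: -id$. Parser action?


handle 'B-C' on top
Action: reduce (B -> B-C)


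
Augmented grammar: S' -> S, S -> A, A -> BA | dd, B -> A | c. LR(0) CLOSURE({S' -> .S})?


Start: S' -> .S
For each item with dot before a nonterminal B, add B -> .γ for every B-production
Closure: [S' -> .S, S -> .A, A -> .BA, A -> .dd, B -> .A, B -> .c]


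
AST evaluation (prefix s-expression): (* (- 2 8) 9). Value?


Evaluate inner: (- 2 8) = -6
Evaluate root: (* -6 9) = -54
Result: -54


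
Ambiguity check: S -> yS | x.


right-linear, alternatives start with distinct terminals 'y' vs 'x': unique leftmost derivation
Unambiguous


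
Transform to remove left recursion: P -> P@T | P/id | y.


Left-recursive alternatives: P@T, P/id; non-recursive: y
Introduce P': P -> yP', P' -> @TP' | /idP' | ε


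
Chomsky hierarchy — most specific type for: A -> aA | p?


Right-linear: every RHS is a terminal or a terminal followed by one nonterminal
Classification: Type 3 (Regular)


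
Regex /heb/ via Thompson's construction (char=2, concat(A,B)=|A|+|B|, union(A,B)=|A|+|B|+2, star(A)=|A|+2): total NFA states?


Syntax tree has 3 char leaf(s), 0 union(s), 0 star(s)
chars contribute 3×2 = 6; each union adds +2; each star adds +2
Total: 6 + 0 + 0 = 6 states


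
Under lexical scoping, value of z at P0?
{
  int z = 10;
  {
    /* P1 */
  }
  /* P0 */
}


z declared in the same block as P0
z = 10


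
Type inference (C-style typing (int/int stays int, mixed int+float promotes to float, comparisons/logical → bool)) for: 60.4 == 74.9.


Operand types: float == float
Rule: comparison yields bool
Result type: bool


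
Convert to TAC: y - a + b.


Break into single-operator statements:
t1 = y - a
t2 = t1 + b


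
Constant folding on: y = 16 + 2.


16 + 2 = 18 at compile time
Optimized: y = 18


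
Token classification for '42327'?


Pattern: digits only
Type: INTEGER_LITERAL


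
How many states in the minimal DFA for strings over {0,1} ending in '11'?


Track the longest suffix of input matching a prefix of '11': 3 classes (prefixes of length 0..2)
Minimal DFA: 3 states


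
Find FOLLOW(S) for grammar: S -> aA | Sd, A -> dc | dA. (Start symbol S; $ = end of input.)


$ ∈ FOLLOW(S). For each A -> αBβ: add FIRST(β)\{ε} to FOLLOW(B); if β nullable, add FOLLOW(A).
FOLLOW(S) = {$, d}


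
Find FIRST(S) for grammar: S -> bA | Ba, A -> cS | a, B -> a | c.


Per alternative of S: FIRST(bA) = {b}; FIRST(Ba) = {a, c}
FIRST(S) = {a, b, c}


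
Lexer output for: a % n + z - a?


Scan left to right, longest-match per lexeme
Tokens: ID(a), OP(%), ID(n), OP(+), ID(z), OP(-), ID(a)


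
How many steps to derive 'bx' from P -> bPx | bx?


Derivation: P => bx
Steps: 1


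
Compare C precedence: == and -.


'-' is additive (level 9); '==' is equality (level 6)
Higher level binds tighter
'-' has higher precedence than '=='


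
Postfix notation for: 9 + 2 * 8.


* has higher precedence, evaluate 2*8 first
Postfix: 9 2 8 * +


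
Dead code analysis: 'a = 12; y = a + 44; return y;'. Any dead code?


a is read by y's definition; y is returned
No dead code


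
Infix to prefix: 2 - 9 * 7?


'*' binds tighter: tree is (- 2 (* 9 7))
Prefix: - 2 * 9 7


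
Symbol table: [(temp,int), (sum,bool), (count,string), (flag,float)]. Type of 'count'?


Lookup 'count' → type string


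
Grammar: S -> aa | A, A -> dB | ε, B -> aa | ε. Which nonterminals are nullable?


A nonterminal is nullable iff some alternative derives ε (directly, or every symbol in it is nullable)
Nullable: {A, B, S}


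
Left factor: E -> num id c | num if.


Common prefix: 'num'
Factored: E -> num E', E' -> id c | if


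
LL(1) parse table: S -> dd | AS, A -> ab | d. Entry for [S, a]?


For [S, a]: 'a' ∈ FIRST(AS)
Entry: S -> AS


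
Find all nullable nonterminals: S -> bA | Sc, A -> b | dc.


A nonterminal is nullable iff some alternative derives ε (directly, or every symbol in it is nullable)
Nullable: {}


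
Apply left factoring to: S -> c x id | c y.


Common prefix: 'c'
Factored: S -> c S', S' -> x id | y


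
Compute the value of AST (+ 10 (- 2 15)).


Evaluate inner: (- 2 15) = -13
Evaluate root: (+ 10 -13) = -3
Result: -3


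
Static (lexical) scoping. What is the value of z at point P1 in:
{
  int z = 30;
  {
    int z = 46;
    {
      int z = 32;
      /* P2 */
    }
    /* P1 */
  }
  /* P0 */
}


z declared in the same block as P1
z = 46


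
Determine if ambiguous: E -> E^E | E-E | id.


'id^id-id' has two parse trees (no precedence encoded between ^ and -)
Ambiguous


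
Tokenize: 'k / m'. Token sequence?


Scan left to right, longest-match per lexeme
Tokens: ID(k), OP(/), ID(m)


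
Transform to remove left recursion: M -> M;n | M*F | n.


Left-recursive alternatives: M;n, M*F; non-recursive: n
Introduce M': M -> nM', M' -> ;nM' | *FM' | ε


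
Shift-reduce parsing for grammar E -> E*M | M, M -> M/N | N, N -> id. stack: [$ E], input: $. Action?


start symbol E on stack, input exhausted
Action: accept


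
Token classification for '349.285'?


Pattern: digits with a decimal point
Type: FLOAT_LITERAL


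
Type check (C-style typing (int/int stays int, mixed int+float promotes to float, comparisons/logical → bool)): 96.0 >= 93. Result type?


Operand types: float >= int
Rule: comparison yields bool
Result type: bool


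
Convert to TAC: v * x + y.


Break into single-operator statements:
t1 = v * x
t2 = t1 + y


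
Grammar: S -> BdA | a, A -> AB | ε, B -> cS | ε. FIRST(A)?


Per alternative of A: FIRST(AB) = {c, ε}; FIRST(ε) = {ε}
FIRST(A) = {c, ε}


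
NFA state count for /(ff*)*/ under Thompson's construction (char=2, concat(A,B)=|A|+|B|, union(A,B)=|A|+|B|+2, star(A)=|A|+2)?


Syntax tree has 2 char leaf(s), 0 union(s), 2 star(s)
chars contribute 2×2 = 4; each union adds +2; each star adds +2
Total: 4 + 0 + 4 = 8 states


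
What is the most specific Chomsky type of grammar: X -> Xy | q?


Left-linear: every RHS is a terminal or one nonterminal followed by a terminal
Classification: Type 3 (Regular)


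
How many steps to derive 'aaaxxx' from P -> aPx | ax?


Derivation: P => aPx => aaPxx => aaaxxx
Steps: 3


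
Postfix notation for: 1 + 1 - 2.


Left to right (same or higher precedence on left)
Postfix: 1 1 + 2 -


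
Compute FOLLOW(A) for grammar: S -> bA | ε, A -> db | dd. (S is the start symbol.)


$ ∈ FOLLOW(S). For each A -> αBβ: add FIRST(β)\{ε} to FOLLOW(B); if β nullable, add FOLLOW(A).
FOLLOW(A) = {$}


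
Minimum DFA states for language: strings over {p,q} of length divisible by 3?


Track length mod 3: states 0..2, accept at 0
Minimal DFA: 3 states


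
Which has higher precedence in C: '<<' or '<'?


'<<' is shift (level 8); '<' is relational (level 7)
Higher level binds tighter
'<<' has higher precedence than '<'


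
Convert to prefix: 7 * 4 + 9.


left-to-right (same/higher precedence on left): tree is (+ (* 7 4) 9)
Prefix: + * 7 4 9


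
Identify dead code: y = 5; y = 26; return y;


first assignment to y is overwritten before any read
Dead: 'y = 5'


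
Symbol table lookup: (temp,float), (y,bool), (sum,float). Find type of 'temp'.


Lookup 'temp' → type float


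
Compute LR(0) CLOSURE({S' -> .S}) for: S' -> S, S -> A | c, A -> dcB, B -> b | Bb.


Start: S' -> .S
For each item with dot before a nonterminal B, add B -> .γ for every B-production
Closure: [S' -> .S, S -> .A, S -> .c, A -> .dcB]


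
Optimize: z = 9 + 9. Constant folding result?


9 + 9 = 18 at compile time
Optimized: z = 18


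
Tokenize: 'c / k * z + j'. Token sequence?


Scan left to right, longest-match per lexeme
Tokens: ID(c), OP(/), ID(k), OP(*), ID(z), OP(+), ID(j)


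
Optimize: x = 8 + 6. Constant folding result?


8 + 6 = 14 at compile time
Optimized: x = 14


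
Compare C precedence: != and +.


'+' is additive (level 9); '!=' is equality (level 6)
Higher level binds tighter
'+' has higher precedence than '!='


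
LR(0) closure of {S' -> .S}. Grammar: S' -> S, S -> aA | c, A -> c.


Start: S' -> .S
For each item with dot before a nonterminal B, add B -> .γ for every B-production
Closure: [S' -> .S, S -> .aA, S -> .c]


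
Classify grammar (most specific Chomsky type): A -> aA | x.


Right-linear: every RHS is a terminal or a terminal followed by one nonterminal
Classification: Type 3 (Regular)


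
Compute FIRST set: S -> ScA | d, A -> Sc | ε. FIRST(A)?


Per alternative of A: FIRST(Sc) = {d}; FIRST(ε) = {ε}
FIRST(A) = {d, ε}


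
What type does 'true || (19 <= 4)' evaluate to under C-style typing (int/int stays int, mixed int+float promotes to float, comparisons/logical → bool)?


Operand types: bool || bool
Rule: logical operators take bool operands and yield bool
Result type: bool


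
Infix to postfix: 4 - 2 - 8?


Left to right (same or higher precedence on left)
Postfix: 4 2 - 8 -


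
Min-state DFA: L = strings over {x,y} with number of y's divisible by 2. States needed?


Track (count of y) mod 2: states 0..1, accept at 0
Minimal DFA: 2 states


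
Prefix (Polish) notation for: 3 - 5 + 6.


left-to-right (same/higher precedence on left): tree is (+ (- 3 5) 6)
Prefix: + - 3 5 6


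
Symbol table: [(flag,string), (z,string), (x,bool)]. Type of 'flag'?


Lookup 'flag' → type string


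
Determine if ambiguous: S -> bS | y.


right-linear, alternatives start with distinct terminals 'b' vs 'y': unique leftmost derivation
Unambiguous


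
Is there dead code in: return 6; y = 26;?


statement follows a return and is unreachable
Dead: 'y = 26'


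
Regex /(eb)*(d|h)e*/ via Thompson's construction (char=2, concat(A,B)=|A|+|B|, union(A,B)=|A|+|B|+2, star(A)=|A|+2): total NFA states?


Syntax tree has 5 char leaf(s), 1 union(s), 2 star(s)
chars contribute 5×2 = 10; each union adds +2; each star adds +2
Total: 10 + 2 + 4 = 16 states


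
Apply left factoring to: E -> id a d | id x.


Common prefix: 'id'
Factored: E -> id E', E' -> a d | x


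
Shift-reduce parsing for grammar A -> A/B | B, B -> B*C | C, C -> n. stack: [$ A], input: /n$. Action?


shift '/' to continue A -> A/B
Action: shift


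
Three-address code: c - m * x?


Break into single-operator statements:
t1 = m * x
t2 = c - t1


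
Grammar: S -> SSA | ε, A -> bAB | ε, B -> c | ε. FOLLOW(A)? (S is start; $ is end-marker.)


$ ∈ FOLLOW(S). For each A -> αBβ: add FIRST(β)\{ε} to FOLLOW(B); if β nullable, add FOLLOW(A).
FOLLOW(A) = {$, b, c}


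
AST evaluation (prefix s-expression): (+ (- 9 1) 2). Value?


Evaluate inner: (- 9 1) = 8
Evaluate root: (+ 8 2) = 10
Result: 10


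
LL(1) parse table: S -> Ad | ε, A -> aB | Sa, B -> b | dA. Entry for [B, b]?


For [B, b]: 'b' ∈ FIRST(b)
Entry: B -> b


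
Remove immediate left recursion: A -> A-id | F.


Left-recursive alternatives: A-id; non-recursive: F
Introduce A': A -> FA', A' -> -idA' | ε


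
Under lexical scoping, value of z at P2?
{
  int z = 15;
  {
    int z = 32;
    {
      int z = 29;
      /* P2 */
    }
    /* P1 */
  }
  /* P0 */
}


z declared in the same block as P2
z = 29


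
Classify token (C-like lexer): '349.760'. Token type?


Pattern: digits with a decimal point
Type: FLOAT_LITERAL


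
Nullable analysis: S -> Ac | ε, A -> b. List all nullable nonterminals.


A nonterminal is nullable iff some alternative derives ε (directly, or every symbol in it is nullable)
Nullable: {S}


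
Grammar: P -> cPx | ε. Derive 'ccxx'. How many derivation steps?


Derivation: P => cPx => ccPxx => ccxx
Steps: 3


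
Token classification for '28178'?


Pattern: digits only
Type: INTEGER_LITERAL


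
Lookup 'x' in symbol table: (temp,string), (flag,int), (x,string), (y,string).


Lookup 'x' → type string


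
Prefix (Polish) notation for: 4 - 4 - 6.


left-to-right (same/higher precedence on left): tree is (- (- 4 4) 6)
Prefix: - - 4 4 6


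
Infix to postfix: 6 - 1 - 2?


Left to right (same or higher precedence on left)
Postfix: 6 1 - 2 -


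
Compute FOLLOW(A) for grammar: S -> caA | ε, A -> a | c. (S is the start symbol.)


$ ∈ FOLLOW(S). For each A -> αBβ: add FIRST(β)\{ε} to FOLLOW(B); if β nullable, add FOLLOW(A).
FOLLOW(A) = {$}


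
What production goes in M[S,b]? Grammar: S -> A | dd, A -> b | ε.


For [S, b]: 'b' ∈ FIRST(A)
Entry: S -> A


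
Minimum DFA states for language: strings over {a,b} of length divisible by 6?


Track length mod 6: states 0..5, accept at 0
Minimal DFA: 6 states


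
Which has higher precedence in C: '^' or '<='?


'<=' is relational (level 7); '^' is bitwise XOR (level 4)
Higher level binds tighter
'<=' has higher precedence than '^'


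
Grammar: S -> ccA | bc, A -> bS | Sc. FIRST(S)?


Per alternative of S: FIRST(ccA) = {c}; FIRST(bc) = {b}
FIRST(S) = {b, c}


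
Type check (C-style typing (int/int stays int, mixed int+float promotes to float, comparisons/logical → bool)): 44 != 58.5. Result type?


Operand types: int != float
Rule: comparison yields bool
Result type: bool


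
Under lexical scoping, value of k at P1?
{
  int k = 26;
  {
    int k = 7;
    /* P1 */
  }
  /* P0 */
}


k declared in the same block as P1
k = 7


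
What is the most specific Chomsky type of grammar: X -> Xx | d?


Left-linear: every RHS is a terminal or one nonterminal followed by a terminal
Classification: Type 3 (Regular)


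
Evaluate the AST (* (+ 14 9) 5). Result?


Evaluate inner: (+ 14 9) = 23
Evaluate root: (* 23 5) = 115
Result: 115


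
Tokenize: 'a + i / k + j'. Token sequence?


Scan left to right, longest-match per lexeme
Tokens: ID(a), OP(+), ID(i), OP(/), ID(k), OP(+), ID(j)


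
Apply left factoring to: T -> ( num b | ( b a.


Common prefix: '('
Factored: T -> ( T', T' -> num b | b a


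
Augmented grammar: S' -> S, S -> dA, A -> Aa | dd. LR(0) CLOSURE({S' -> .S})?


Start: S' -> .S
For each item with dot before a nonterminal B, add B -> .γ for every B-production
Closure: [S' -> .S, S -> .dA]


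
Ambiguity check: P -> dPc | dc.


balanced d^n…c^n: each string has a unique parse
Unambiguous


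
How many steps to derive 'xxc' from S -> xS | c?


Derivation: S => xS => xxS => xxc
Steps: 3


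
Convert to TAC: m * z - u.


Break into single-operator statements:
t1 = m * z
t2 = t1 - u


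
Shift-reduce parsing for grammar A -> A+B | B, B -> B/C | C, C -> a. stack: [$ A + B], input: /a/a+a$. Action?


'/' can extend B; shift to build B -> B/C
Action: shift


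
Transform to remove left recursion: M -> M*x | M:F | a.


Left-recursive alternatives: M*x, M:F; non-recursive: a
Introduce M': M -> aM', M' -> *xM' | :FM' | ε


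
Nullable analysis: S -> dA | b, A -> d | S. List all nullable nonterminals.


A nonterminal is nullable iff some alternative derives ε (directly, or every symbol in it is nullable)
Nullable: {}


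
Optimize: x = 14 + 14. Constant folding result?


14 + 14 = 28 at compile time
Optimized: x = 28


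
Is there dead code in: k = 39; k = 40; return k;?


first assignment to k is overwritten before any read
Dead: 'k = 39'


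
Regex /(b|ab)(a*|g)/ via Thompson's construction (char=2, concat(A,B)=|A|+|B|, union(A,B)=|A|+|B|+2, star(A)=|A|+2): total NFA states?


Syntax tree has 5 char leaf(s), 2 union(s), 1 star(s)
chars contribute 5×2 = 10; each union adds +2; each star adds +2
Total: 10 + 4 + 2 = 16 states


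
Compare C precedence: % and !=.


'%' is multiplicative (level 10); '!=' is equality (level 6)
Higher level binds tighter
'%' has higher precedence than '!='


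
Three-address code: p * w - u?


Break into single-operator statements:
t1 = p * w
t2 = t1 - u


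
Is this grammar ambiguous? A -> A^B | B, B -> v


precedence layered via separate nonterminal B: deterministic
Unambiguous


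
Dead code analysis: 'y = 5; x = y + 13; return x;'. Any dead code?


y is read by x's definition; x is returned
No dead code


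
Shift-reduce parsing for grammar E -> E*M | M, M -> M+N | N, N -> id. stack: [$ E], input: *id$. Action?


shift '*' to continue E -> E*M
Action: shift


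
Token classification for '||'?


Pattern: operator symbol
Type: OPERATOR


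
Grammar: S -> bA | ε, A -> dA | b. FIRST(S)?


Per alternative of S: FIRST(bA) = {b}; FIRST(ε) = {ε}
FIRST(S) = {b, ε}


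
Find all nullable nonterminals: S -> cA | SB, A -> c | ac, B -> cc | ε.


A nonterminal is nullable iff some alternative derives ε (directly, or every symbol in it is nullable)
Nullable: {B}


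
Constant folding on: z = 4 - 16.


4 - 16 = -12 at compile time
Optimized: z = -12


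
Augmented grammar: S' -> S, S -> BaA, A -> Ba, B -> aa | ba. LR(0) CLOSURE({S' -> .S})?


Start: S' -> .S
For each item with dot before a nonterminal B, add B -> .γ for every B-production
Closure: [S' -> .S, S -> .BaA, B -> .aa, B -> .ba]


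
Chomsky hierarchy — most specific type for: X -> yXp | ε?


Single nonterminal LHS, but y^n p^n is not regular
Classification: Type 2 (Context-Free)


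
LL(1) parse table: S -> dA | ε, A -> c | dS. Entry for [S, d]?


For [S, d]: 'd' ∈ FIRST(dA)
Entry: S -> dA


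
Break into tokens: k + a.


Scan left to right, longest-match per lexeme
Tokens: ID(k), OP(+), ID(a)


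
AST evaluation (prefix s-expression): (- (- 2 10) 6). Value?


Evaluate inner: (- 2 10) = -8
Evaluate root: (- -8 6) = -14
Result: -14


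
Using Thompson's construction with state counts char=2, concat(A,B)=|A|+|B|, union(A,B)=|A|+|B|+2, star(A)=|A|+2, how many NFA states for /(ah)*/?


Syntax tree has 2 char leaf(s), 0 union(s), 1 star(s)
chars contribute 2×2 = 4; each union adds +2; each star adds +2
Total: 4 + 0 + 2 = 6 states


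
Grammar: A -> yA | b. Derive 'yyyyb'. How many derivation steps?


Derivation: A => yA => yyA => yyyA => yyyyA => yyyyb
Steps: 5


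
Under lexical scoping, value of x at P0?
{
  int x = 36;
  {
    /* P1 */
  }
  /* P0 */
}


x declared in the same block as P0
x = 36


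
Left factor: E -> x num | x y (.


Common prefix: 'x'
Factored: E -> x E', E' -> num | y (


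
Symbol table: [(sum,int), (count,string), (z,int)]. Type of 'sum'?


Lookup 'sum' → type int


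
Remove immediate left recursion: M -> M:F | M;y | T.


Left-recursive alternatives: M:F, M;y; non-recursive: T
Introduce M': M -> TM', M' -> :FM' | ;yM' | ε


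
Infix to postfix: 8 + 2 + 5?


Left to right (same or higher precedence on left)
Postfix: 8 2 + 5 +


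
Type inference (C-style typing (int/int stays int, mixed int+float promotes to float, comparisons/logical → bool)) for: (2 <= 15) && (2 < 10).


Operand types: bool && bool
Rule: logical operators take bool operands and yield bool
Result type: bool


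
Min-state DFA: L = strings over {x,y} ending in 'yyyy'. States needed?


Track the longest suffix of input matching a prefix of 'yyyy': 5 classes (prefixes of length 0..4)
Minimal DFA: 5 states


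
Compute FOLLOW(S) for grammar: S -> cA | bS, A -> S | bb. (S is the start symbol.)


$ ∈ FOLLOW(S). For each A -> αBβ: add FIRST(β)\{ε} to FOLLOW(B); if β nullable, add FOLLOW(A).
FOLLOW(S) = {$}


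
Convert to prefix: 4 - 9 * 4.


'*' binds tighter: tree is (- 4 (* 9 4))
Prefix: - 4 * 9 4


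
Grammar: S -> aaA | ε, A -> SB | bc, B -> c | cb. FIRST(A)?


Per alternative of A: FIRST(SB) = {a, c}; FIRST(bc) = {b}
FIRST(A) = {a, b, c}


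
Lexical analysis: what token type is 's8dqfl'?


Pattern: letter/underscore followed by alphanumerics, not a keyword
Type: IDENTIFIER


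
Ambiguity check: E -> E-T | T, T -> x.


precedence layered via separate nonterminal T: deterministic
Unambiguous


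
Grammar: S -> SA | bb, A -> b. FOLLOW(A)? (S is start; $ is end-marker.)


$ ∈ FOLLOW(S). For each A -> αBβ: add FIRST(β)\{ε} to FOLLOW(B); if β nullable, add FOLLOW(A).
FOLLOW(A) = {$, b}


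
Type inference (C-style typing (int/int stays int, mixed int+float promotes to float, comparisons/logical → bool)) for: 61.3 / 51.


Operand types: float / int
Rule: mixed int/float promotes to float; int/int stays int
Result type: float


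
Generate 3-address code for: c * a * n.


Break into single-operator statements:
t1 = c * a
t2 = t1 * n


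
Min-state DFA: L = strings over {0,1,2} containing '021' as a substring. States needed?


KMP-style automaton: 3 progress states + 1 absorbing accept = 4
Minimal DFA: 4 states


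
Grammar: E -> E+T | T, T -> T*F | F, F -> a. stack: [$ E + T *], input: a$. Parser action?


no handle; shift 'a'
Action: shift


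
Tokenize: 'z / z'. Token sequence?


Scan left to right, longest-match per lexeme
Tokens: ID(z), OP(/), ID(z)


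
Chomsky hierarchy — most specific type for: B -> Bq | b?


Left-linear: every RHS is a terminal or one nonterminal followed by a terminal
Classification: Type 3 (Regular)


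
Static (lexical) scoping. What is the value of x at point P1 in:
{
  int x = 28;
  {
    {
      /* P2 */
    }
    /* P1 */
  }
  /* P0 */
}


P1's block does not declare x; resolves to the enclosing declaration at depth 0
x = 28


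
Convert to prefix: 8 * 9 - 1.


left-to-right (same/higher precedence on left): tree is (- (* 8 9) 1)
Prefix: - * 8 9 1


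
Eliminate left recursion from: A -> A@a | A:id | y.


Left-recursive alternatives: A@a, A:id; non-recursive: y
Introduce A': A -> yA', A' -> @aA' | :idA' | ε


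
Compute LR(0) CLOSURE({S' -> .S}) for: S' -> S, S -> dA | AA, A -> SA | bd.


Start: S' -> .S
For each item with dot before a nonterminal B, add B -> .γ for every B-production
Closure: [S' -> .S, S -> .dA, S -> .AA, A -> .SA, A -> .bd]


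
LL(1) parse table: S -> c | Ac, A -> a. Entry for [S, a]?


For [S, a]: 'a' ∈ FIRST(Ac)
Entry: S -> Ac


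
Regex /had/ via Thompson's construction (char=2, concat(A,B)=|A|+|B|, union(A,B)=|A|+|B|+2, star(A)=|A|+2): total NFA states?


Syntax tree has 3 char leaf(s), 0 union(s), 0 star(s)
chars contribute 3×2 = 6; each union adds +2; each star adds +2
Total: 6 + 0 + 0 = 6 states


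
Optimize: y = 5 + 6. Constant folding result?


5 + 6 = 11 at compile time
Optimized: y = 11


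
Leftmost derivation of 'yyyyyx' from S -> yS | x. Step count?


Derivation: S => yS => yyS => yyyS => yyyyS => yyyyyS => yyyyyx
Steps: 6


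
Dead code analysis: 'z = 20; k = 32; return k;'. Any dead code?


z is assigned but never read
Dead: 'z = 20'


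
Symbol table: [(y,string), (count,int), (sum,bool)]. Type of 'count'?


Lookup 'count' → type int


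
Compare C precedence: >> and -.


'-' is additive (level 9); '>>' is shift (level 8)
Higher level binds tighter
'-' has higher precedence than '>>'


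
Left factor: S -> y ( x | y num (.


Common prefix: 'y'
Factored: S -> y S', S' -> ( x | num (


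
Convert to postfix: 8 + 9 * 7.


* has higher precedence, evaluate 9*7 first
Postfix: 8 9 7 * +


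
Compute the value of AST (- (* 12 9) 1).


Evaluate inner: (* 12 9) = 108
Evaluate root: (- 108 1) = 107
Result: 107


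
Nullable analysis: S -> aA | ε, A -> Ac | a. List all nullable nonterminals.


A nonterminal is nullable iff some alternative derives ε (directly, or every symbol in it is nullable)
Nullable: {S}


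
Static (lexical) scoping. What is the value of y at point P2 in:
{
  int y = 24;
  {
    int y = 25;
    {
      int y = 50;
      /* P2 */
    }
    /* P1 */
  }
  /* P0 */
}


y declared in the same block as P2
y = 50


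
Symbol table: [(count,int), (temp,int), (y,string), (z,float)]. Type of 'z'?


Lookup 'z' → type float


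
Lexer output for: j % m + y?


Scan left to right, longest-match per lexeme
Tokens: ID(j), OP(%), ID(m), OP(+), ID(y)


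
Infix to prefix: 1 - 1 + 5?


left-to-right (same/higher precedence on left): tree is (+ (- 1 1) 5)
Prefix: + - 1 1 5


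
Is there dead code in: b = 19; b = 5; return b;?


first assignment to b is overwritten before any read
Dead: 'b = 19'


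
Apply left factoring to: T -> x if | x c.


Common prefix: 'x'
Factored: T -> x T', T' -> if | c


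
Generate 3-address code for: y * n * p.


Break into single-operator statements:
t1 = y * n
t2 = t1 * p


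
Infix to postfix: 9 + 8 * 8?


* has higher precedence, evaluate 8*8 first
Postfix: 9 8 8 * +


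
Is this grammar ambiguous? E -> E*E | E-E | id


'id*id-id' has two parse trees (no precedence encoded between * and -)
Ambiguous


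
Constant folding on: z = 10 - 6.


10 - 6 = 4 at compile time
Optimized: z = 4


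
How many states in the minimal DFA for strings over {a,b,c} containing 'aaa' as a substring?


KMP-style automaton: 3 progress states + 1 absorbing accept = 4
Minimal DFA: 4 states


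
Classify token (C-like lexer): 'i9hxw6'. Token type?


Pattern: letter/underscore followed by alphanumerics, not a keyword
Type: IDENTIFIER


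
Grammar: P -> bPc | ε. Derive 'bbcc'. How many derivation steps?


Derivation: P => bPc => bbPcc => bbcc
Steps: 3


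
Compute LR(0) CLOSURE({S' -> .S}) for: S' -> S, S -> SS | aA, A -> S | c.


Start: S' -> .S
For each item with dot before a nonterminal B, add B -> .γ for every B-production
Closure: [S' -> .S, S -> .SS, S -> .aA]


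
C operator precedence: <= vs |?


'<=' is relational (level 7); '|' is bitwise OR (level 3)
Higher level binds tighter
'<=' has higher precedence than '|'


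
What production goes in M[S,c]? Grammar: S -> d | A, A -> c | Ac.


For [S, c]: 'c' ∈ FIRST(A)
Entry: S -> A


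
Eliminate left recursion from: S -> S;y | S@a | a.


Left-recursive alternatives: S;y, S@a; non-recursive: a
Introduce S': S -> aS', S' -> ;yS' | @aS' | ε


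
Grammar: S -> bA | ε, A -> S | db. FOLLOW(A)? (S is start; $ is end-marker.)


$ ∈ FOLLOW(S). For each A -> αBβ: add FIRST(β)\{ε} to FOLLOW(B); if β nullable, add FOLLOW(A).
FOLLOW(A) = {$}


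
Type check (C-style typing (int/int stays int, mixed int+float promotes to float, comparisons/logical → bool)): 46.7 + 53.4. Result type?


Operand types: float + float
Rule: mixed int/float promotes to float; int/int stays int
Result type: float


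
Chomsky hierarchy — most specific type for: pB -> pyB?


LHS has context (more than one symbol) and |LHS| ≤ |RHS|
Classification: Type 1 (Context-Sensitive)


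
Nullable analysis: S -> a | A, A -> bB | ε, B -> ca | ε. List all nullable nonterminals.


A nonterminal is nullable iff some alternative derives ε (directly, or every symbol in it is nullable)
Nullable: {A, B, S}


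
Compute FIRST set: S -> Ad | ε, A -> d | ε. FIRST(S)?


Per alternative of S: FIRST(Ad) = {d}; FIRST(ε) = {ε}
FIRST(S) = {d, ε}


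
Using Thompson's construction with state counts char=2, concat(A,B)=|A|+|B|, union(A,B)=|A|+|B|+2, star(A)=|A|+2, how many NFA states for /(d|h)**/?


Syntax tree has 2 char leaf(s), 1 union(s), 2 star(s)
chars contribute 2×2 = 4; each union adds +2; each star adds +2
Total: 4 + 2 + 4 = 10 states


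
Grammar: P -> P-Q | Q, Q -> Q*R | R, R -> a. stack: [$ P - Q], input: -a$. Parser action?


handle 'P-Q' on top; lookahead ∈ FOLLOW(P) = {-, $}
Action: reduce (P -> P-Q)


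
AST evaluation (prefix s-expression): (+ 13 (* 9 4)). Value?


Evaluate inner: (* 9 4) = 36
Evaluate root: (+ 13 36) = 49
Result: 49


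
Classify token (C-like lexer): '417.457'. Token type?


Pattern: digits with a decimal point
Type: FLOAT_LITERAL


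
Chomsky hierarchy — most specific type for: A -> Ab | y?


Left-linear: every RHS is a terminal or one nonterminal followed by a terminal
Classification: Type 3 (Regular)


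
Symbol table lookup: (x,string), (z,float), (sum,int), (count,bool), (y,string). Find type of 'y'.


Lookup 'y' → type string


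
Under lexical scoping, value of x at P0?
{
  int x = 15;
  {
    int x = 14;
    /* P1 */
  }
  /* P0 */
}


x declared in the same block as P0
x = 15


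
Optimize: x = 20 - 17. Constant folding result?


20 - 17 = 3 at compile time
Optimized: x = 3


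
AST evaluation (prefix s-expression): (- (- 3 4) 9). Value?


Evaluate inner: (- 3 4) = -1
Evaluate root: (- -1 9) = -10
Result: -10


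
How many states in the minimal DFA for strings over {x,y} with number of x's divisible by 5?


Track (count of x) mod 5: states 0..4, accept at 0
Minimal DFA: 5 states


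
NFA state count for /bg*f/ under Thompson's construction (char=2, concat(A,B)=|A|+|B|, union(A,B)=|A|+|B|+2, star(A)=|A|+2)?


Syntax tree has 3 char leaf(s), 0 union(s), 1 star(s)
chars contribute 3×2 = 6; each union adds +2; each star adds +2
Total: 6 + 0 + 2 = 8 states


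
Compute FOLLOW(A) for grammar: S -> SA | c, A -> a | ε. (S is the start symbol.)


$ ∈ FOLLOW(S). For each A -> αBβ: add FIRST(β)\{ε} to FOLLOW(B); if β nullable, add FOLLOW(A).
FOLLOW(A) = {$, a}


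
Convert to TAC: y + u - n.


Break into single-operator statements:
t1 = y + u
t2 = t1 - n


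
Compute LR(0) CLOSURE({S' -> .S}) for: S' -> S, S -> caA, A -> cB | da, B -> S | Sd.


Start: S' -> .S
For each item with dot before a nonterminal B, add B -> .γ for every B-production
Closure: [S' -> .S, S -> .caA]


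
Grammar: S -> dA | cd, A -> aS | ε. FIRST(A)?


Per alternative of A: FIRST(aS) = {a}; FIRST(ε) = {ε}
FIRST(A) = {a, ε}


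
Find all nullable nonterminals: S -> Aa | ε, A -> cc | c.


A nonterminal is nullable iff some alternative derives ε (directly, or every symbol in it is nullable)
Nullable: {S}


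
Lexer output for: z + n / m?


Scan left to right, longest-match per lexeme
Tokens: ID(z), OP(+), ID(n), OP(/), ID(m)


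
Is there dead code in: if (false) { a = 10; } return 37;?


condition is constant false, so the whole block is unreachable
Dead: 'if (false) { a = 10; }'


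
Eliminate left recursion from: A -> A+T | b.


Left-recursive alternatives: A+T; non-recursive: b
Introduce A': A -> bA', A' -> +TA' | ε


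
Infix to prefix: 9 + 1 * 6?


'*' binds tighter: tree is (+ 9 (* 1 6))
Prefix: + 9 * 1 6


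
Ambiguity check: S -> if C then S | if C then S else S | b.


dangling else: 'if C then if C then b else b' parses two ways
Ambiguous


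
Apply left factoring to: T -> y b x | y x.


Common prefix: 'y'
Factored: T -> y T', T' -> b x | x


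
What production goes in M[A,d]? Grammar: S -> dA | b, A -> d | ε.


For [A, d]: 'd' ∈ FIRST(d)
Entry: A -> d


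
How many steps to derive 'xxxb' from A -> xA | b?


Derivation: A => xA => xxA => xxxA => xxxb
Steps: 4


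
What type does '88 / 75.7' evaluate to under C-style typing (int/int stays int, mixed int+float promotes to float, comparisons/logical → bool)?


Operand types: int / float
Rule: mixed int/float promotes to float; int/int stays int
Result type: float


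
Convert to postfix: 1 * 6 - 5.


Left to right (same or higher precedence on left)
Postfix: 1 6 * 5 -


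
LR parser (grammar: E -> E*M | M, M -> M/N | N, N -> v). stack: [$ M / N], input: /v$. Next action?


handle 'M/N' on top
Action: reduce (M -> M/N)


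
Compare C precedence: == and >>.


'>>' is shift (level 8); '==' is equality (level 6)
Higher level binds tighter
'>>' has higher precedence than '=='


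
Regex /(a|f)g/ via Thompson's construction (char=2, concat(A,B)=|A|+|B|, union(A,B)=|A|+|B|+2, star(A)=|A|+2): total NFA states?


Syntax tree has 3 char leaf(s), 1 union(s), 0 star(s)
chars contribute 3×2 = 6; each union adds +2; each star adds +2
Total: 6 + 2 + 0 = 8 states


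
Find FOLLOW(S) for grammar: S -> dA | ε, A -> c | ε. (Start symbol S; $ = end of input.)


$ ∈ FOLLOW(S). For each A -> αBβ: add FIRST(β)\{ε} to FOLLOW(B); if β nullable, add FOLLOW(A).
FOLLOW(S) = {$}


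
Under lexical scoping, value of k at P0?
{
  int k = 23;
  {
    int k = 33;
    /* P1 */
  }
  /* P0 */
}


k declared in the same block as P0
k = 23


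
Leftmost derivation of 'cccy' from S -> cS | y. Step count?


Derivation: S => cS => ccS => cccS => cccy
Steps: 4


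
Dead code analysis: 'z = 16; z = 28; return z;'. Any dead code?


first assignment to z is overwritten before any read
Dead: 'z = 16'


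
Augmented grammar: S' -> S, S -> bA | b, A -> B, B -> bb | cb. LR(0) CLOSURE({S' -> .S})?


Start: S' -> .S
For each item with dot before a nonterminal B, add B -> .γ for every B-production
Closure: [S' -> .S, S -> .bA, S -> .b]


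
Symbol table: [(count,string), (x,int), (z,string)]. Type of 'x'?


Lookup 'x' → type int


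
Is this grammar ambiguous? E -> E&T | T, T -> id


precedence layered via separate nonterminal T: deterministic
Unambiguous


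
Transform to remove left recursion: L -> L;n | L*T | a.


Left-recursive alternatives: L;n, L*T; non-recursive: a
Introduce L': L -> aL', L' -> ;nL' | *TL' | ε


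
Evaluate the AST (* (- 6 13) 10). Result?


Evaluate inner: (- 6 13) = -7
Evaluate root: (* -7 10) = -70
Result: -70


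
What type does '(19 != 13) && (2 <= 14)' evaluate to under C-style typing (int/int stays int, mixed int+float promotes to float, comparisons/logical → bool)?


Operand types: bool && bool
Rule: logical operators take bool operands and yield bool
Result type: bool


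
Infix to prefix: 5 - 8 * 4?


'*' binds tighter: tree is (- 5 (* 8 4))
Prefix: - 5 * 8 4


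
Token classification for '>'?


Pattern: operator symbol
Type: OPERATOR


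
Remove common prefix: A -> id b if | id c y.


Common prefix: 'id'
Factored: A -> id A', A' -> b if | c y


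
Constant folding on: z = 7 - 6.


7 - 6 = 1 at compile time
Optimized: z = 1


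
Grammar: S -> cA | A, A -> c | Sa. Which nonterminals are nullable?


A nonterminal is nullable iff some alternative derives ε (directly, or every symbol in it is nullable)
Nullable: {}


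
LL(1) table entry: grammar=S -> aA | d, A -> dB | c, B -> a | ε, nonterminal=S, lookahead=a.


For [S, a]: 'a' ∈ FIRST(aA)
Entry: S -> aA


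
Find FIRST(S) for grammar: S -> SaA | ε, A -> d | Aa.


Per alternative of S: FIRST(SaA) = {a}; FIRST(ε) = {ε}
FIRST(S) = {a, ε}


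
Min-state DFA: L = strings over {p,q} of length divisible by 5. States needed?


Track length mod 5: states 0..4, accept at 0
Minimal DFA: 5 states


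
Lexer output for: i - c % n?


Scan left to right, longest-match per lexeme
Tokens: ID(i), OP(-), ID(c), OP(%), ID(n)


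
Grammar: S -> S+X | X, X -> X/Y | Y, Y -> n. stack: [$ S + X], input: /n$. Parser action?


'/' can extend X; shift to build X -> X/Y
Action: shift


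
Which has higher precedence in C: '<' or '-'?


'-' is additive (level 9); '<' is relational (level 7)
Higher level binds tighter
'-' has higher precedence than '<'


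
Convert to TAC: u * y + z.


Break into single-operator statements:
t1 = u * y
t2 = t1 + z


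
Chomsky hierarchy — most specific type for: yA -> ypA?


LHS has context (more than one symbol) and |LHS| ≤ |RHS|
Classification: Type 1 (Context-Sensitive)


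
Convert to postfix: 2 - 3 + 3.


Left to right (same or higher precedence on left)
Postfix: 2 3 - 3 +


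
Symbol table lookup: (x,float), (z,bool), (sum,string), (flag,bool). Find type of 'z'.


Lookup 'z' → type bool


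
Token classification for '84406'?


Pattern: digits only
Type: INTEGER_LITERAL


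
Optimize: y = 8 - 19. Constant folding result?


8 - 19 = -11 at compile time
Optimized: y = -11


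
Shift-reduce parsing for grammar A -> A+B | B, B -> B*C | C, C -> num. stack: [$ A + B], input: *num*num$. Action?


'*' can extend B; shift to build B -> B*C
Action: shift


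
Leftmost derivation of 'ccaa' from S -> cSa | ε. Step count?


Derivation: S => cSa => ccSaa => ccaa
Steps: 3


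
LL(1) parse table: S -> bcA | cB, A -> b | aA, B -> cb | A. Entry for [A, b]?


For [A, b]: 'b' ∈ FIRST(b)
Entry: A -> b


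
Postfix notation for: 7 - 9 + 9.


Left to right (same or higher precedence on left)
Postfix: 7 9 - 9 +


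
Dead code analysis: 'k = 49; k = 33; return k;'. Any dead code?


first assignment to k is overwritten before any read
Dead: 'k = 49'


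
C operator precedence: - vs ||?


'-' is additive (level 9); '||' is logical OR (level 1)
Higher level binds tighter
'-' has higher precedence than '||'


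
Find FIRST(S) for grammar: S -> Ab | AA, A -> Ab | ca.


Per alternative of S: FIRST(Ab) = {c}; FIRST(AA) = {c}
FIRST(S) = {c}


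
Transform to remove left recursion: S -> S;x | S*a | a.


Left-recursive alternatives: S;x, S*a; non-recursive: a
Introduce S': S -> aS', S' -> ;xS' | *aS' | ε


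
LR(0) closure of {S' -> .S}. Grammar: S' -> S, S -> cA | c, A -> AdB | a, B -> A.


Start: S' -> .S
For each item with dot before a nonterminal B, add B -> .γ for every B-production
Closure: [S' -> .S, S -> .cA, S -> .c]


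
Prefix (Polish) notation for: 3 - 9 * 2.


'*' binds tighter: tree is (- 3 (* 9 2))
Prefix: - 3 * 9 2


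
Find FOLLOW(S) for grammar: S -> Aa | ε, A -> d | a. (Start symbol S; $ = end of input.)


$ ∈ FOLLOW(S). For each A -> αBβ: add FIRST(β)\{ε} to FOLLOW(B); if β nullable, add FOLLOW(A).
FOLLOW(S) = {$}


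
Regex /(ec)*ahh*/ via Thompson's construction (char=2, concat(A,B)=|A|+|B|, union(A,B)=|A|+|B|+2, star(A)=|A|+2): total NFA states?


Syntax tree has 5 char leaf(s), 0 union(s), 2 star(s)
chars contribute 5×2 = 10; each union adds +2; each star adds +2
Total: 10 + 0 + 4 = 14 states


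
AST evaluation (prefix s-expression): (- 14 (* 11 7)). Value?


Evaluate inner: (* 11 7) = 77
Evaluate root: (- 14 77) = -63
Result: -63


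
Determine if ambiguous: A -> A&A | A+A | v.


'v&v+v' has two parse trees (no precedence encoded between & and +)
Ambiguous


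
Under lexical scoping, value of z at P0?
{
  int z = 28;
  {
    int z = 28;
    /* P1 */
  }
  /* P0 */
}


z declared in the same block as P0
z = 28
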